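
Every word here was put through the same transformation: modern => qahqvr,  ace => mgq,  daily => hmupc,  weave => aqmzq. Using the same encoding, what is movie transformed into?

qazuq

The rule splits by letter class: vowels +12, consonants +4.
On movie: m(cons)+4=q, o(vowel)+12=a, v(cons)+4=z, i(vowel)+12=u, e(vowel)+12=q.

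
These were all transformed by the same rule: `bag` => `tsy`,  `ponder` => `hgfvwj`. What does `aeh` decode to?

Compare letters: b→t is +18, a→s is +18, g→y is +18 — a constant shift. It's a constant shift of +18 (ROT18).
Decoding aeh: a−18=i, e−18=m, h−18=p.

imp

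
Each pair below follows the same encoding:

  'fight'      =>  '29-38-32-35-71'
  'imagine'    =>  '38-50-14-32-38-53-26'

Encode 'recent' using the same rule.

f(#6)→29 and i(#9)→38: differences scale by 3, so n = 3·pos + 11. Each letter becomes 3×(its alphabet position, a=1..z=26) + 11.
Applying it to recent: r=18→65, e=5→26, c=3→20, e=5→26, n=14→53, t=20→71.

65-26-20-26-53-71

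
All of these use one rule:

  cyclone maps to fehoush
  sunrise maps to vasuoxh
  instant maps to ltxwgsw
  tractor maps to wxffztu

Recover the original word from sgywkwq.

It's a Vigenère-style cipher with numeric key [3,6,5]: position i shifts by key[i mod 3].
Decoding sgywkwq: s−3=p, g−6=a, y−5=t, w−3=t, k−6=e, w−5=r, q−3=n.

pattern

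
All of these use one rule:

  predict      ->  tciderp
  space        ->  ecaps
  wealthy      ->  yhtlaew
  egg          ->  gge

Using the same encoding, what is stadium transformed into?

The word is simply reversed.
Applying it to stadium: reverse → muidats.

muidats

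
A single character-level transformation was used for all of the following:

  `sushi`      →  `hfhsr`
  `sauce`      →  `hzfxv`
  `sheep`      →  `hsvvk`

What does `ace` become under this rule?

Each letter is replaced by its mirror in the alphabet: a↔z, b↔y, c↔x, and so on (the Atbash cipher).
Applying it to ace: a↔z, c↔x, e↔v.

zxv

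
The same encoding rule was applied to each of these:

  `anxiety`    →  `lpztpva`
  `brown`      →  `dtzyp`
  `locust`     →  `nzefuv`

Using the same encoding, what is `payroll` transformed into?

rlatznn

The shift depends on letter class: consonant n→p is +2, but vowel a→l is +11. The rule splits by letter class: vowels +11, consonants +2.
Applying it to payroll: p(cons)+2=r, a(vowel)+11=l, y(cons)+2=a, r(cons)+2=t, o(vowel)+11=z, l(cons)+2=n, l(cons)+2=n.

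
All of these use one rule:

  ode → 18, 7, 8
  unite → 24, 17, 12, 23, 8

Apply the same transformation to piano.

19, 12, 4, 17, 18

Each letter is replaced by its alphabet position (a=1..z=26) + 3.
On piano: p=16→19, i=9→12, a=1→4, n=14→17, o=15→18.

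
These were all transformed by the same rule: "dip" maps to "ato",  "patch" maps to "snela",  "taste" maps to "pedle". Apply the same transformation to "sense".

pdypd

The output letters match the input read backwards, each shifted +11: dip reversed is pid. The word is reversed, then every letter is shifted forward by 11.
For sense: reverse → esnes; then shift: e+11=p, s+11=d, n+11=y, e+11=p, s+11=d.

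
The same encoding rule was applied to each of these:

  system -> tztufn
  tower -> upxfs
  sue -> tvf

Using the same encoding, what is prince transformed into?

qsjodf

Each letter is shifted forward by 1 in the alphabet (a Caesar shift of +1).
For prince: p+1=q, r+1=s, i+1=j, n+1=o, c+1=d, e+1=f.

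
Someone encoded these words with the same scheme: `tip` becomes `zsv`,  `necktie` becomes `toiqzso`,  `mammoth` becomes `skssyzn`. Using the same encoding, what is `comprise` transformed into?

iysvxsyo

Vowels shift forward by 10 and consonants shift forward by 6.
On comprise: c(cons)+6=i, o(vowel)+10=y, m(cons)+6=s, p(cons)+6=v, r(cons)+6=x, i(vowel)+10=s, s(cons)+6=y, e(vowel)+10=o.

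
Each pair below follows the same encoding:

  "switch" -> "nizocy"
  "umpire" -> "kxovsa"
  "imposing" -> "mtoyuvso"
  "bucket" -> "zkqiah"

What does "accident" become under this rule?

ztkjoiig

The word is reversed, then every letter is shifted forward by 6.
On accident: reverse → tnedicca; then shift: t+6=z, n+6=t, e+6=k, d+6=j, i+6=o, c+6=i, c+6=i, a+6=g.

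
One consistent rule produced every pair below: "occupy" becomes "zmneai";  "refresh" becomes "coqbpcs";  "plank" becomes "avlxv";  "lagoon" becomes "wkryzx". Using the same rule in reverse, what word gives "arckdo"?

Shifts by position in occupy: pos 0: o→z (+11), pos 1: c→m (+10), pos 2: c→n (+11), pos 3: u→e (+10) — repeating every 2. A repeating key of period 2 is used — shifts +11, +10 over and over.
Reversing it on arckdo: a−11=p, r−10=h, c−11=r, k−10=a, d−11=s, o−10=e.

phrase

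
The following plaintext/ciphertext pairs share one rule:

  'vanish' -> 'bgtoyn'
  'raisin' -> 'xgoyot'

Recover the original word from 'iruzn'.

cloth

Compare letters: v→b is +6, a→g is +6, n→t is +6 — a constant shift. This is a Caesar cipher with shift 6.
Decoding iruzn: i−6=c, r−6=l, u−6=o, z−6=t, n−6=h.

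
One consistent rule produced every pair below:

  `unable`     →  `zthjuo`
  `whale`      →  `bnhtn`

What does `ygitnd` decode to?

tablet

In unable: u→z is +5, n→t is +6, a→h is +7, b→j is +8 — the shift increases by 1 each position. Each letter shifts forward by (position + 5), i.e. 5, 6, 7, … — the shift grows by one for each successive letter.
Decoding ygitnd: y−5=t, g−6=a, i−7=b, t−8=l, n−9=e, d−10=t.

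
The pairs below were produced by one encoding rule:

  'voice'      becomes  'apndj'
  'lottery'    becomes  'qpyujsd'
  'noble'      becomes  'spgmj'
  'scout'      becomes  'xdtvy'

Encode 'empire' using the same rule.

The shifts repeat in a cycle of length 2: positions 0,1,… shift by +5, +1, then the pattern repeats.
On empire: e+5=j, m+1=n, p+5=u, i+1=j, r+5=w, e+1=f.

jnujwf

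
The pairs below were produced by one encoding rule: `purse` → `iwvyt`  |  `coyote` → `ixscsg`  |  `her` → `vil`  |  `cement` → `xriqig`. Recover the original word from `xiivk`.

greet

Two steps: reverse the string, then apply a Caesar shift of +4.
Reversing it on xiivk: shift back: x−4=t, i−4=e, i−4=e, v−4=r, k−4=g → teerg; then reverse → greet.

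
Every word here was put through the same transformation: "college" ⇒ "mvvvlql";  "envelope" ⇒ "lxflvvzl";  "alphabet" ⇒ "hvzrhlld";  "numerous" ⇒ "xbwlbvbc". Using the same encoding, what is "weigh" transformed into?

glpqr

The rule splits by letter class: vowels +7, consonants +10.
Applying it to weigh: w(cons)+10=g, e(vowel)+7=l, i(vowel)+7=p, g(cons)+10=q, h(cons)+10=r.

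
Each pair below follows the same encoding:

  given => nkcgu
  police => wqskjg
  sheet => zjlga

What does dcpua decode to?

waist

Shifts by position in given: pos 0: g→n (+7), pos 1: i→k (+2), pos 2: v→c (+7), pos 3: e→g (+2) — repeating every 2. A repeating key of period 2 is used — shifts +7, +2 over and over.
Decoding dcpua: d−7=w, c−2=a, p−7=i, u−2=s, a−7=t.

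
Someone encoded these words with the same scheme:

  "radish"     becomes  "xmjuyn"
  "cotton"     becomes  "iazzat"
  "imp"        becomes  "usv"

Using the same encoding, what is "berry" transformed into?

hqxxe

The shift depends on letter class: consonant r→x is +6, but vowel a→m is +12. The rule splits by letter class: vowels +12, consonants +6.
For berry: b(cons)+6=h, e(vowel)+12=q, r(cons)+6=x, r(cons)+6=x, y(cons)+6=e.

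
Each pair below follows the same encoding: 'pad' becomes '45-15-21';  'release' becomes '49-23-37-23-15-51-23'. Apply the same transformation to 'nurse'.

p(#16)→45 and a(#1)→15: differences scale by 2, so n = 2·pos + 13. Each letter becomes 2×(its alphabet position, a=1..z=26) + 13.
For nurse: n=14→41, u=21→55, r=18→49, s=19→51, e=5→23.

41-55-49-51-23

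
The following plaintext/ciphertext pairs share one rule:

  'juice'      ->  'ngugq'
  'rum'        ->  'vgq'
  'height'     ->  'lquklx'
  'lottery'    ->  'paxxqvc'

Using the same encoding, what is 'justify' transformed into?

Vowels shift forward by 12 and consonants shift forward by 4.
On justify: j(cons)+4=n, u(vowel)+12=g, s(cons)+4=w, t(cons)+4=x, i(vowel)+12=u, f(cons)+4=j, y(cons)+4=c.

ngwxujc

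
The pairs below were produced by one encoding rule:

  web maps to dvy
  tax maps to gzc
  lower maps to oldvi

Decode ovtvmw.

legend

This is the alphabet-reversal cipher (Atbash): a becomes z, b becomes y, etc.
Undoing it on ovtvmw: o↔l, v↔e, t↔g, v↔e, m↔n, w↔d.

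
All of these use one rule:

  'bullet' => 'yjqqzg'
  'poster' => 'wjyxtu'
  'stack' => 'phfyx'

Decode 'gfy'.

The output letters match the input read backwards, each shifted +5: bullet reversed is tellub. Read the word backwards and shift each letter +5.
Decoding gfy: shift back: g−5=b, f−5=a, y−5=t → bat; then reverse → tab.

tab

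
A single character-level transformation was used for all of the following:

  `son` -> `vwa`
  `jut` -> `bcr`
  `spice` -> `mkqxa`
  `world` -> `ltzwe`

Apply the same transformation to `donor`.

zwvwl

The output letters match the input read backwards, each shifted +8: son reversed is nos. Two steps: reverse the string, then apply a Caesar shift of +8.
Applying it to donor: reverse → ronod; then shift: r+8=z, o+8=w, n+8=v, o+8=w, d+8=l.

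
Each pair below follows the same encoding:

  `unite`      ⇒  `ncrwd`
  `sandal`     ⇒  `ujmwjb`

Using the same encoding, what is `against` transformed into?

cbwrjpj

The output letters match the input read backwards, each shifted +9: unite reversed is etinu. Read the word backwards and shift each letter +9.
On against: reverse → tsniaga; then shift: t+9=c, s+9=b, n+9=w, i+9=r, a+9=j, g+9=p, a+9=j.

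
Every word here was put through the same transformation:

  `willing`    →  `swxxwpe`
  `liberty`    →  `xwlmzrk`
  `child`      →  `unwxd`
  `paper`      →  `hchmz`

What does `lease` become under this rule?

w(22)→s(18) and i(8)→w(22) fit y≡9x+2 (mod 26); the inverse of 9 mod 26 is 3. Treating letters as 0–25, the rule is x ↦ 9x + 2 (mod 26).
On lease: l(11)→9·11+2≡23=x; e(4)→9·4+2≡12=m; a(0)→9·0+2≡2=c; s(18)→9·18+2≡8=i; e(4)→9·4+2≡12=m (all mod 26).

xmcim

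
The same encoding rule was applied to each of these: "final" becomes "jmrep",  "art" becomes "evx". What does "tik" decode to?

peg

Compare letters: f→j is +4, i→m is +4, n→r is +4 — a constant shift. It's a constant shift of +4 (ROT4).
Decoding tik: t−4=p, i−4=e, k−4=g.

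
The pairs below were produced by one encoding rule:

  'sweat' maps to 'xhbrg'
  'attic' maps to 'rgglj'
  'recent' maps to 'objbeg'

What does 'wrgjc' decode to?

patch

Treating letters as 0–25, the rule is x ↦ 9x + 17 (mod 26).
Decoding wrgjc: w(22)→3·(22−17)≡15=p; r(17)→3·(17−17)≡0=a; g(6)→3·(6−17)≡19=t; j(9)→3·(9−17)≡2=c; c(2)→3·(2−17)≡7=h (all mod 26).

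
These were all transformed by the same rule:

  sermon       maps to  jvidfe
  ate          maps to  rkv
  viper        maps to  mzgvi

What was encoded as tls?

Compare letters: s→j is +17, e→v is +17, r→i is +17 — a constant shift. Every letter moves 17 places later in the alphabet, wrapping around z→a.
Undoing it on tls: t−17=c, l−17=u, s−17=b.

cub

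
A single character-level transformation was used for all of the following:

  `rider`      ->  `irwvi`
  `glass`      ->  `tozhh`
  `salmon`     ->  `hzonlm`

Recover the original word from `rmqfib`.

Each pair mirrors across the alphabet (r↔i, i↔r, d↔w): positions sum to 25. Each letter is replaced by its mirror in the alphabet: a↔z, b↔y, c↔x, and so on (the Atbash cipher).
Decoding rmqfib: r↔i, m↔n, q↔j, f↔u, i↔r, b↔y.

injury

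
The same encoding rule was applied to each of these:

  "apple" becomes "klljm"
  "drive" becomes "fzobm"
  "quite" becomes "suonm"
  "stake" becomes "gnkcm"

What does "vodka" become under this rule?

a(0)→k(10) and p(15)→l(11) fit y≡7x+10 (mod 26); the inverse of 7 mod 26 is 15. Treating letters as 0–25, the rule is x ↦ 7x + 10 (mod 26).
For vodka: v(21)→7·21+10≡1=b; o(14)→7·14+10≡4=e; d(3)→7·3+10≡5=f; k(10)→7·10+10≡2=c; a(0)→7·0+10≡10=k (all mod 26).

befck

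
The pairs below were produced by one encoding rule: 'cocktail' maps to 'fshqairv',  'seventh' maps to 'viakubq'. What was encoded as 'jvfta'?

In cocktail: c→f is +3, o→s is +4, c→h is +5, k→q is +6 — the shift increases by 1 each position. Each letter shifts forward by (position + 3), i.e. 3, 4, 5, … — the shift grows by one for each successive letter.
Reversing it on jvfta: j−3=g, v−4=r, f−5=a, t−6=n, a−7=t.

grant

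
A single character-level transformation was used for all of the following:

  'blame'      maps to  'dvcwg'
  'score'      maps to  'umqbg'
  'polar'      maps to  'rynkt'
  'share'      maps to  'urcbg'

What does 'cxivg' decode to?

Shifts by position in blame: pos 0: b→d (+2), pos 1: l→v (+10), pos 2: a→c (+2), pos 3: m→w (+10) — repeating every 2. The shifts repeat in a cycle of length 2: positions 0,1,… shift by +2, +10, then the pattern repeats.
Decoding cxivg: c−2=a, x−10=n, i−2=g, v−10=l, g−2=e.

angle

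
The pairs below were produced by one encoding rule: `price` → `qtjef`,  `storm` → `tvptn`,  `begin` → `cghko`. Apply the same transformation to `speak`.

trfcl

Shifts by position in price: pos 0: p→q (+1), pos 1: r→t (+2), pos 2: i→j (+1), pos 3: c→e (+2) — repeating every 2. A repeating key of period 2 is used — shifts +1, +2 over and over.
For speak: s+1=t, p+2=r, e+1=f, a+2=c, k+1=l.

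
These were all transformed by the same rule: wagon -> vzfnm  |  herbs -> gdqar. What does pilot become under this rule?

Compare letters: w→v is +25, a→z is +25, g→f is +25 — a constant shift. Each letter is shifted forward by 25 in the alphabet (a Caesar shift of +25).
On pilot: p+25=o, i+25=h, l+25=k, o+25=n, t+25=s.

ohkns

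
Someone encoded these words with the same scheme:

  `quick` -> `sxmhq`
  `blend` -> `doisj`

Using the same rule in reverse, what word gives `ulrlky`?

singer

In quick: q→s is +2, u→x is +3, i→m is +4, c→h is +5 — the shift increases by 1 each position. Each letter shifts forward by (position + 2), i.e. 2, 3, 4, … — the shift grows by one for each successive letter.
Reversing it on ulrlky: u−2=s, l−3=i, r−4=n, l−5=g, k−6=e, y−7=r.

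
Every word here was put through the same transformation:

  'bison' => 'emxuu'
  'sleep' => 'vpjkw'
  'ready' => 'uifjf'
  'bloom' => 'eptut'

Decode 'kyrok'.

humid

The shift increases by 1 at each position, starting from +3: 3, 4, 5, ….
Decoding kyrok: k−3=h, y−4=u, r−5=m, o−6=i, k−7=d.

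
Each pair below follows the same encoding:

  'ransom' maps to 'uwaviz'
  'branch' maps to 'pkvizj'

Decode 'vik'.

can

Two steps: reverse the string, then apply a Caesar shift of +8.
Undoing it on vik: shift back: v−8=n, i−8=a, k−8=c → nac; then reverse → can.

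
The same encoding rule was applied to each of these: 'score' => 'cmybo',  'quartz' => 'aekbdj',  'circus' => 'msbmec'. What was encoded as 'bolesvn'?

Compare letters: s→c is +10, c→m is +10, o→y is +10 — a constant shift. Each letter is shifted forward by 10 in the alphabet (a Caesar shift of +10).
Undoing it on bolesvn: b−10=r, o−10=e, l−10=b, e−10=u, s−10=i, v−10=l, n−10=d.

rebuild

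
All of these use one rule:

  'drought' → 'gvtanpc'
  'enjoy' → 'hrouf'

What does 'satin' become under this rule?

veyou

Letter i (0-indexed) is shifted by i+3, so successive shifts are 3, 4, 5, ….
For satin: s+3=v, a+4=e, t+5=y, i+6=o, n+7=u.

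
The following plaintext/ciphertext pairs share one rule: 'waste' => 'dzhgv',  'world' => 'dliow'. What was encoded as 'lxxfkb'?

occupy

Each pair mirrors across the alphabet (w↔d, a↔z, s↔h): positions sum to 25. This is the alphabet-reversal cipher (Atbash): a becomes z, b becomes y, etc.
Undoing it on lxxfkb: l↔o, x↔c, x↔c, f↔u, k↔p, b↔y.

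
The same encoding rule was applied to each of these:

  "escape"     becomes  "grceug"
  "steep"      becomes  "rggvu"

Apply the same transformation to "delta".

The output letters match the input read backwards, each shifted +2: escape reversed is epacse. Two steps: reverse the string, then apply a Caesar shift of +2.
Applying it to delta: reverse → atled; then shift: a+2=c, t+2=v, l+2=n, e+2=g, d+2=f.

cvngf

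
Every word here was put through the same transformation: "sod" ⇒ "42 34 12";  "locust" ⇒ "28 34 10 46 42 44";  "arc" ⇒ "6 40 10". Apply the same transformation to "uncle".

46 32 10 28 14

s(#19)→42 and o(#15)→34: differences scale by 2, so n = 2·pos + 4. With a=1..z=26, the number is 2·pos + 4.
On uncle: u=21→46, n=14→32, c=3→10, l=12→28, e=5→14.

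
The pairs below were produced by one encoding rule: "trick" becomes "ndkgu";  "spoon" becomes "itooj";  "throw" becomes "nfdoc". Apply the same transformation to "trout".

t(19)→n(13) and r(17)→d(3) fit y≡5x+22 (mod 26); the inverse of 5 mod 26 is 21. Treating letters as 0–25, the rule is x ↦ 5x + 22 (mod 26).
Applying it to trout: t(19)→5·19+22≡13=n; r(17)→5·17+22≡3=d; o(14)→5·14+22≡14=o; u(20)→5·20+22≡18=s; t(19)→5·19+22≡13=n (all mod 26).

ndosn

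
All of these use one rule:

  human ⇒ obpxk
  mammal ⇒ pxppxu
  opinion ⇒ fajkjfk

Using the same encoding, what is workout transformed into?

h(7)→o(14) and u(20)→b(1) fit y≡21x+23 (mod 26); the inverse of 21 mod 26 is 5. Each letter's alphabet position (a=0..z=25) is mapped through 21·x+23 mod 26 — an affine cipher.
On workout: w(22)→21·22+23≡17=r; o(14)→21·14+23≡5=f; r(17)→21·17+23≡16=q; k(10)→21·10+23≡25=z; o(14)→21·14+23≡5=f; u(20)→21·20+23≡1=b; t(19)→21·19+23≡6=g (all mod 26).

rfqzfbg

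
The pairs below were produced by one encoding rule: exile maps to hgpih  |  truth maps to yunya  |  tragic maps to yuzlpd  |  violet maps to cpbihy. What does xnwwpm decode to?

e(4)→h(7) and x(23)→g(6) fit y≡15x+25 (mod 26); the inverse of 15 mod 26 is 7. Treating letters as 0–25, the rule is x ↦ 15x + 25 (mod 26).
Reversing it on xnwwpm: x(23)→7·(23−25)≡12=m; n(13)→7·(13−25)≡20=u; w(22)→7·(22−25)≡5=f; w(22)→7·(22−25)≡5=f; p(15)→7·(15−25)≡8=i; m(12)→7·(12−25)≡13=n (all mod 26).

muffin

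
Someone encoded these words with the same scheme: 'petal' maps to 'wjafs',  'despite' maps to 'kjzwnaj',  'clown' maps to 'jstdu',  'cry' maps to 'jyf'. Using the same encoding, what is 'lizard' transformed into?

The shift depends on letter class: consonant p→w is +7, but vowel e→j is +5. Two shifts are in play — +5 for a/e/i/o/u, +7 for every other letter.
Applying it to lizard: l(cons)+7=s, i(vowel)+5=n, z(cons)+7=g, a(vowel)+5=f, r(cons)+7=y, d(cons)+7=k.

sngfyk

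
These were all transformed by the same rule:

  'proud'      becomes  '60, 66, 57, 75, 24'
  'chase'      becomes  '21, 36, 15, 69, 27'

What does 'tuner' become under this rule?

72, 75, 54, 27, 66

p(#16)→60 and r(#18)→66: differences scale by 3, so n = 3·pos + 12. The formula is n = 3×(alphabet index, a=1) + 12.
Applying it to tuner: t=20→72, u=21→75, n=14→54, e=5→27, r=18→66.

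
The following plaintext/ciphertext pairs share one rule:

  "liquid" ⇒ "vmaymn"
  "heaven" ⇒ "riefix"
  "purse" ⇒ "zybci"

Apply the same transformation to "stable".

cdelvi

The shift depends on letter class: consonant l→v is +10, but vowel i→m is +4. Vowels shift forward by 4 and consonants shift forward by 10.
Applying it to stable: s(cons)+10=c, t(cons)+10=d, a(vowel)+4=e, b(cons)+10=l, l(cons)+10=v, e(vowel)+4=i.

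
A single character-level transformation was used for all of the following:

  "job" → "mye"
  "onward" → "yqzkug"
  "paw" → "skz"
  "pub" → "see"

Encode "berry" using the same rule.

eouub

The shift depends on letter class: consonant j→m is +3, but vowel o→y is +10. Vowels shift forward by 10 and consonants shift forward by 3.
On berry: b(cons)+3=e, e(vowel)+10=o, r(cons)+3=u, r(cons)+3=u, y(cons)+3=b.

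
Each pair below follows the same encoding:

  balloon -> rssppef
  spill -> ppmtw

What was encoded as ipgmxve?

Two steps: reverse the string, then apply a Caesar shift of +4.
Undoing it on ipgmxve: shift back: i−4=e, p−4=l, g−4=c, m−4=i, x−4=t, v−4=r, e−4=a → elcitra; then reverse → article.

article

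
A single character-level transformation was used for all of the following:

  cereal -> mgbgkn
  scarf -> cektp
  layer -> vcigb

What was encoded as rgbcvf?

It's a Vigenère-style cipher with numeric key [10,2]: position i shifts by key[i mod 2].
Undoing it on rgbcvf: r−10=h, g−2=e, b−10=r, c−2=a, v−10=l, f−2=d.

herald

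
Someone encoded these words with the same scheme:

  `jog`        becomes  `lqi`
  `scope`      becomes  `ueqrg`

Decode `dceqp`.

Compare letters: j→l is +2, o→q is +2, g→i is +2 — a constant shift. Each letter is shifted forward by 2 in the alphabet (a Caesar shift of +2).
Undoing it on dceqp: d−2=b, c−2=a, e−2=c, q−2=o, p−2=n.

bacon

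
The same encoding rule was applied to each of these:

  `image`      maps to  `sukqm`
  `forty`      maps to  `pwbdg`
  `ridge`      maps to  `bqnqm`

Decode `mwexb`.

count

Shifts by position in image: pos 0: i→s (+10), pos 1: m→u (+8), pos 2: a→k (+10), pos 3: g→q (+10), pos 4: e→m (+8) — repeating every 3. The shifts repeat in a cycle of length 3: positions 0,1,… shift by +10, +8, +10, then the pattern repeats.
Reversing it on mwexb: m−10=c, w−8=o, e−10=u, x−10=n, b−8=t.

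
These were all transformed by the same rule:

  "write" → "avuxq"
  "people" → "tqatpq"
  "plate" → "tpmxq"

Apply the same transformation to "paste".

tmwxq

The rule splits by letter class: vowels +12, consonants +4.
For paste: p(cons)+4=t, a(vowel)+12=m, s(cons)+4=w, t(cons)+4=x, e(vowel)+12=q.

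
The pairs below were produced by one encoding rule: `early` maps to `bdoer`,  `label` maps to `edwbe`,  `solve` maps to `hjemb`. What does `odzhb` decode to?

raise

e(4)→b(1) and a(0)→d(3) fit y≡19x+3 (mod 26); the inverse of 19 mod 26 is 11. Each letter's alphabet position (a=0..z=25) is mapped through 19·x+3 mod 26 — an affine cipher.
Reversing it on odzhb: o(14)→11·(14−3)≡17=r; d(3)→11·(3−3)≡0=a; z(25)→11·(25−3)≡8=i; h(7)→11·(7−3)≡18=s; b(1)→11·(1−3)≡4=e (all mod 26).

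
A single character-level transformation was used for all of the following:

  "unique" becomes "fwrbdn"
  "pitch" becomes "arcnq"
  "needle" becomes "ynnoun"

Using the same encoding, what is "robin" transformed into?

cxktw

A repeating key of period 3 is used — shifts +11, +9, +9 over and over.
On robin: r+11=c, o+9=x, b+9=k, i+11=t, n+9=w.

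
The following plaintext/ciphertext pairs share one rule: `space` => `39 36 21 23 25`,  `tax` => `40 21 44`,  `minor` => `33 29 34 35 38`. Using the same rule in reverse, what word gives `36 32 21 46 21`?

plaza

s is letter #19 and maps to 39: an offset of 20. Each letter is replaced by its alphabet position (a=1..z=26) + 20.
Reversing it on 36 32 21 46 21: 36→(36−20)÷1=16=p, 32→(32−20)÷1=12=l, 21→(21−20)÷1=1=a, 46→(46−20)÷1=26=z, 21→(21−20)÷1=1=a.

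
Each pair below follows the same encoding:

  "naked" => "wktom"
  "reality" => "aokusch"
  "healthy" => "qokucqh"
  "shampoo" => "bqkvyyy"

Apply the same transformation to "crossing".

The shift depends on letter class: consonant n→w is +9, but vowel a→k is +10. Vowels shift forward by 10 and consonants shift forward by 9.
Applying it to crossing: c(cons)+9=l, r(cons)+9=a, o(vowel)+10=y, s(cons)+9=b, s(cons)+9=b, i(vowel)+10=s, n(cons)+9=w, g(cons)+9=p.

laybbswp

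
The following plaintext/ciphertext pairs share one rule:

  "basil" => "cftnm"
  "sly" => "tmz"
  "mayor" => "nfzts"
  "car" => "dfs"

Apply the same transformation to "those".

uittj

The shift depends on letter class: consonant b→c is +1, but vowel a→f is +5. Vowels shift forward by 5 and consonants shift forward by 1.
For those: t(cons)+1=u, h(cons)+1=i, o(vowel)+5=t, s(cons)+1=t, e(vowel)+5=j.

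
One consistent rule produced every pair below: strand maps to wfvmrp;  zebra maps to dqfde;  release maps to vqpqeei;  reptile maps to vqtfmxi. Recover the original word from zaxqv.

Shifts by position in strand: pos 0: s→w (+4), pos 1: t→f (+12), pos 2: r→v (+4), pos 3: a→m (+12) — repeating every 2. A repeating key of period 2 is used — shifts +4, +12 over and over.
Undoing it on zaxqv: z−4=v, a−12=o, x−4=t, q−12=e, v−4=r.

voter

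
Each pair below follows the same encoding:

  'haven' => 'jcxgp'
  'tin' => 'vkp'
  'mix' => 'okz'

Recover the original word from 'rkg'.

pie

Compare letters: h→j is +2, a→c is +2, v→x is +2 — a constant shift. Each letter is shifted forward by 2 in the alphabet (a Caesar shift of +2).
Decoding rkg: r−2=p, k−2=i, g−2=e.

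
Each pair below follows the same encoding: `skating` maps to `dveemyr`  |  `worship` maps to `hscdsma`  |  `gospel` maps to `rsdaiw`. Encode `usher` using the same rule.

ydsic

The shift depends on letter class: consonant s→d is +11, but vowel a→e is +4. Two shifts are in play — +4 for a/e/i/o/u, +11 for every other letter.
For usher: u(vowel)+4=y, s(cons)+11=d, h(cons)+11=s, e(vowel)+4=i, r(cons)+11=c.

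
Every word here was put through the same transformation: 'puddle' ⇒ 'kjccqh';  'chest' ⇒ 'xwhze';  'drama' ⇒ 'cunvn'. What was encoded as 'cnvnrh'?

Each letter's alphabet position (a=0..z=25) is mapped through 5·x+13 mod 26 — an affine cipher.
Reversing it on cnvnrh: c(2)→21·(2−13)≡3=d; n(13)→21·(13−13)≡0=a; v(21)→21·(21−13)≡12=m; n(13)→21·(13−13)≡0=a; r(17)→21·(17−13)≡6=g; h(7)→21·(7−13)≡4=e (all mod 26).

damage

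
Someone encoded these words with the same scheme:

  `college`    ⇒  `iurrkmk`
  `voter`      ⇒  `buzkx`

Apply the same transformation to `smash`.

ysgyn

Compare letters: c→i is +6, o→u is +6, l→r is +6 — a constant shift. Each letter is shifted forward by 6 in the alphabet (a Caesar shift of +6).
On smash: s+6=y, m+6=s, a+6=g, s+6=y, h+6=n.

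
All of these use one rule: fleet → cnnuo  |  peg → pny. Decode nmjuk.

blade

Two steps: reverse the string, then apply a Caesar shift of +9.
Decoding nmjuk: shift back: n−9=e, m−9=d, j−9=a, u−9=l, k−9=b → edalb; then reverse → blade.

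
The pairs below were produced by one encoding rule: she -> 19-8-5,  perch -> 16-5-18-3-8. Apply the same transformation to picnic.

16-9-3-14-9-3

s is letter #19 and maps to 19: an offset of 0. Each letter is replaced by its alphabet position (a=1, b=2, …, z=26).
On picnic: p=16→16, i=9→9, c=3→3, n=14→14, i=9→9, c=3→3.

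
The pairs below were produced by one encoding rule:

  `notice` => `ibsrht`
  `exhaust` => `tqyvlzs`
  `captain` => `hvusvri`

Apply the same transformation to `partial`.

uvgsrvw

n(13)→i(8) and o(14)→b(1) fit y≡19x+21 (mod 26); the inverse of 19 mod 26 is 11. Treating letters as 0–25, the rule is x ↦ 19x + 21 (mod 26).
On partial: p(15)→19·15+21≡20=u; a(0)→19·0+21≡21=v; r(17)→19·17+21≡6=g; t(19)→19·19+21≡18=s; i(8)→19·8+21≡17=r; a(0)→19·0+21≡21=v; l(11)→19·11+21≡22=w (all mod 26).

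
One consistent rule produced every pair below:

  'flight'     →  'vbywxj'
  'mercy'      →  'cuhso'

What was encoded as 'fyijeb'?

It's a constant shift of +16 (ROT16).
Reversing it on fyijeb: f−16=p, y−16=i, i−16=s, j−16=t, e−16=o, b−16=l.

pistol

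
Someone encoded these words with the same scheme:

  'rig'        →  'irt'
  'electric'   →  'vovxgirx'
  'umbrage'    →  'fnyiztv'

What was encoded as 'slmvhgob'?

honestly

Each pair mirrors across the alphabet (r↔i, i↔r, g↔t): positions sum to 25. This is the alphabet-reversal cipher (Atbash): a becomes z, b becomes y, etc.
Undoing it on slmvhgob: s↔h, l↔o, m↔n, v↔e, h↔s, g↔t, o↔l, b↔y.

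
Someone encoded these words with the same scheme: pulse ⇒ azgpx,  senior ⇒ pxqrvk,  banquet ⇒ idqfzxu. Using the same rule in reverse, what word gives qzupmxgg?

nutshell

p(15)→a(0) and u(20)→z(25) fit y≡5x+3 (mod 26); the inverse of 5 mod 26 is 21. Each letter's alphabet position (a=0..z=25) is mapped through 5·x+3 mod 26 — an affine cipher.
Undoing it on qzupmxgg: q(16)→21·(16−3)≡13=n; z(25)→21·(25−3)≡20=u; u(20)→21·(20−3)≡19=t; p(15)→21·(15−3)≡18=s; m(12)→21·(12−3)≡7=h; x(23)→21·(23−3)≡4=e; g(6)→21·(6−3)≡11=l; g(6)→21·(6−3)≡11=l (all mod 26).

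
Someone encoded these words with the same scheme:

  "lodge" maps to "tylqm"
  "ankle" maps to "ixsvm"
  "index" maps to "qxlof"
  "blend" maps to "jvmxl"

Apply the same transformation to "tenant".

bovkvd

Shifts by position in lodge: pos 0: l→t (+8), pos 1: o→y (+10), pos 2: d→l (+8), pos 3: g→q (+10) — repeating every 2. The shifts repeat in a cycle of length 2: positions 0,1,… shift by +8, +10, then the pattern repeats.
For tenant: t+8=b, e+10=o, n+8=v, a+10=k, n+8=v, t+10=d.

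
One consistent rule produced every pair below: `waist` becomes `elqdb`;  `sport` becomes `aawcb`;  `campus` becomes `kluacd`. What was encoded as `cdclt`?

Shifts by position in waist: pos 0: w→e (+8), pos 1: a→l (+11), pos 2: i→q (+8), pos 3: s→d (+11) — repeating every 2. The shifts repeat in a cycle of length 2: positions 0,1,… shift by +8, +11, then the pattern repeats.
Undoing it on cdclt: c−8=u, d−11=s, c−8=u, l−11=a, t−8=l.

usual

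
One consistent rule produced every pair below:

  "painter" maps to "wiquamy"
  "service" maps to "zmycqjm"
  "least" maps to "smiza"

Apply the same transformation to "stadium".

zaikqct

The shift depends on letter class: consonant p→w is +7, but vowel a→i is +8. Two shifts are in play — +8 for a/e/i/o/u, +7 for every other letter.
On stadium: s(cons)+7=z, t(cons)+7=a, a(vowel)+8=i, d(cons)+7=k, i(vowel)+8=q, u(vowel)+8=c, m(cons)+7=t.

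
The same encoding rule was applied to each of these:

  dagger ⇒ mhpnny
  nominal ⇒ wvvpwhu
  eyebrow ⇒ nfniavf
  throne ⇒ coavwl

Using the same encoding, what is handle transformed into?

qhwkul

Shifts by position in dagger: pos 0: d→m (+9), pos 1: a→h (+7), pos 2: g→p (+9), pos 3: g→n (+7) — repeating every 2. The shifts repeat in a cycle of length 2: positions 0,1,… shift by +9, +7, then the pattern repeats.
Applying it to handle: h+9=q, a+7=h, n+9=w, d+7=k, l+9=u, e+7=l.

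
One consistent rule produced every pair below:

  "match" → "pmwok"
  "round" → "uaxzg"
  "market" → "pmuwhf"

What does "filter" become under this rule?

Shifts by position in match: pos 0: m→p (+3), pos 1: a→m (+12), pos 2: t→w (+3), pos 3: c→o (+12) — repeating every 2. It's a Vigenère-style cipher with numeric key [3,12]: position i shifts by key[i mod 2].
On filter: f+3=i, i+12=u, l+3=o, t+12=f, e+3=h, r+12=d.

iuofhd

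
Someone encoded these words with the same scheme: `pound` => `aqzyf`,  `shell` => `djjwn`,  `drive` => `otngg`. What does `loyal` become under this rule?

wqdln

Shifts by position in pound: pos 0: p→a (+11), pos 1: o→q (+2), pos 2: u→z (+5), pos 3: n→y (+11), pos 4: d→f (+2) — repeating every 3. A repeating key of period 3 is used — shifts +11, +2, +5 over and over.
On loyal: l+11=w, o+2=q, y+5=d, a+11=l, l+2=n.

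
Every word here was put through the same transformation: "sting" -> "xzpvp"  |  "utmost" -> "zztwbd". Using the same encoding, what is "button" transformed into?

gaabxx

In sting: s→x is +5, t→z is +6, i→p is +7, n→v is +8 — the shift increases by 1 each position. Each letter shifts forward by (position + 5), i.e. 5, 6, 7, … — the shift grows by one for each successive letter.
Applying it to button: b+5=g, u+6=a, t+7=a, t+8=b, o+9=x, n+10=x.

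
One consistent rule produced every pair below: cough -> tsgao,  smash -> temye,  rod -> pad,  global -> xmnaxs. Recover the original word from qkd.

The output letters match the input read backwards, each shifted +12: cough reversed is hguoc. Read the word backwards and shift each letter +12.
Decoding qkd: shift back: q−12=e, k−12=y, d−12=r → eyr; then reverse → rye.

rye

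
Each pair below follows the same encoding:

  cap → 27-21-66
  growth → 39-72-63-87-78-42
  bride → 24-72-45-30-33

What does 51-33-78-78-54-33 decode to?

The formula is n = 3×(alphabet index, a=1) + 18.
Decoding 51-33-78-78-54-33: 51→(51−18)÷3=11=k, 33→(33−18)÷3=5=e, 78→(78−18)÷3=20=t, 78→(78−18)÷3=20=t, 54→(54−18)÷3=12=l, 33→(33−18)÷3=5=e.

kettle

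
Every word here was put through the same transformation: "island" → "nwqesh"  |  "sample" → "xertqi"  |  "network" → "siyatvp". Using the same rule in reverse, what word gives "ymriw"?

Shifts by position in island: pos 0: i→n (+5), pos 1: s→w (+4), pos 2: l→q (+5), pos 3: a→e (+4) — repeating every 2. A repeating key of period 2 is used — shifts +5, +4 over and over.
Decoding ymriw: y−5=t, m−4=i, r−5=m, i−4=e, w−5=r.

timer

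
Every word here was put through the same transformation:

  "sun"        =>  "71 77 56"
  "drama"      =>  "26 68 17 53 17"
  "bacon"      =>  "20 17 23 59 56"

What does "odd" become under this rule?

59 26 26

s(#19)→71 and u(#21)→77: differences scale by 3, so n = 3·pos + 14. Each letter becomes 3×(its alphabet position, a=1..z=26) + 14.
Applying it to odd: o=15→59, d=4→26, d=4→26.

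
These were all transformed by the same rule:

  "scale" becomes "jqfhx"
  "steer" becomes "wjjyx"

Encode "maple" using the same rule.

jqufr

The output letters match the input read backwards, each shifted +5: scale reversed is elacs. The word is reversed, then every letter is shifted forward by 5.
On maple: reverse → elpam; then shift: e+5=j, l+5=q, p+5=u, a+5=f, m+5=r.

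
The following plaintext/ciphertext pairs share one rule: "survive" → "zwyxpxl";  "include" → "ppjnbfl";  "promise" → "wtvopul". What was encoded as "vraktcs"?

Shifts by position in survive: pos 0: s→z (+7), pos 1: u→w (+2), pos 2: r→y (+7), pos 3: v→x (+2) — repeating every 2. It's a Vigenère-style cipher with numeric key [7,2]: position i shifts by key[i mod 2].
Undoing it on vraktcs: v−7=o, r−2=p, a−7=t, k−2=i, t−7=m, c−2=a, s−7=l.

optimal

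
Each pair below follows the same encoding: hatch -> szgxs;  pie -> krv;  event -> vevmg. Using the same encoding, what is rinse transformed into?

Each pair mirrors across the alphabet (h↔s, a↔z, t↔g): positions sum to 25. This is the alphabet-reversal cipher (Atbash): a becomes z, b becomes y, etc.
For rinse: r↔i, i↔r, n↔m, s↔h, e↔v.

irmhv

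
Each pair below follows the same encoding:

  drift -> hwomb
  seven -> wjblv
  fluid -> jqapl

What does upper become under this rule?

In drift: d→h is +4, r→w is +5, i→o is +6, f→m is +7 — the shift increases by 1 each position. Each letter shifts forward by (position + 4), i.e. 4, 5, 6, … — the shift grows by one for each successive letter.
For upper: u+4=y, p+5=u, p+6=v, e+7=l, r+8=z.

yuvlz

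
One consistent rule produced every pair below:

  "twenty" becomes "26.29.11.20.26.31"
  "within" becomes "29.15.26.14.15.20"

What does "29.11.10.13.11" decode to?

wedge

t is letter #20 and maps to 26: an offset of 6. Each letter is replaced by its alphabet position (a=1..z=26) + 6.
Reversing it on 29.11.10.13.11: 29→(29−6)÷1=23=w, 11→(11−6)÷1=5=e, 10→(10−6)÷1=4=d, 13→(13−6)÷1=7=g, 11→(11−6)÷1=5=e.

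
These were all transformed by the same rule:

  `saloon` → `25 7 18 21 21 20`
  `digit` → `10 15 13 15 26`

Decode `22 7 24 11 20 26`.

parent

s is letter #19 and maps to 25: an offset of 6. Letters become their 1-based position plus 6 (so a→7, b→8, …).
Decoding 22 7 24 11 20 26: 22→(22−6)÷1=16=p, 7→(7−6)÷1=1=a, 24→(24−6)÷1=18=r, 11→(11−6)÷1=5=e, 20→(20−6)÷1=14=n, 26→(26−6)÷1=20=t.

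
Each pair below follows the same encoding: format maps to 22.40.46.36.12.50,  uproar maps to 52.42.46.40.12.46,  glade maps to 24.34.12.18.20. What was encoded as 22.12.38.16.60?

f(#6)→22 and o(#15)→40: differences scale by 2, so n = 2·pos + 10. With a=1..z=26, the number is 2·pos + 10.
Reversing it on 22.12.38.16.60: 22→(22−10)÷2=6=f, 12→(12−10)÷2=1=a, 38→(38−10)÷2=14=n, 16→(16−10)÷2=3=c, 60→(60−10)÷2=25=y.

fancy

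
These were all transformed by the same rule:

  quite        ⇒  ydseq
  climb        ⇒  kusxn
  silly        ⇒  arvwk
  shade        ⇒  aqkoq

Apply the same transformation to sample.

ajwaxr

Letter i (0-indexed) is shifted by i+8, so successive shifts are 8, 9, 10, ….
For sample: s+8=a, a+9=j, m+10=w, p+11=a, l+12=x, e+13=r.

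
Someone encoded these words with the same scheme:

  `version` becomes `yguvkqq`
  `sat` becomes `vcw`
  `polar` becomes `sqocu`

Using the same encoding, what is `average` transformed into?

cygucjg

Two shifts are in play — +2 for a/e/i/o/u, +3 for every other letter.
On average: a(vowel)+2=c, v(cons)+3=y, e(vowel)+2=g, r(cons)+3=u, a(vowel)+2=c, g(cons)+3=j, e(vowel)+2=g.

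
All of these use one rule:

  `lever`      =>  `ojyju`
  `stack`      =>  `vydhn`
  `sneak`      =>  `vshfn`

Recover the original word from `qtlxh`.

A repeating key of period 2 is used — shifts +3, +5 over and over.
Undoing it on qtlxh: q−3=n, t−5=o, l−3=i, x−5=s, h−3=e.

noise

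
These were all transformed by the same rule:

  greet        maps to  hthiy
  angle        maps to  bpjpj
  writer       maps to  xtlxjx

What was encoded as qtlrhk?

Each letter shifts forward by (position + 1), i.e. 1, 2, 3, … — the shift grows by one for each successive letter.
Decoding qtlrhk: q−1=p, t−2=r, l−3=i, r−4=n, h−5=c, k−6=e.

prince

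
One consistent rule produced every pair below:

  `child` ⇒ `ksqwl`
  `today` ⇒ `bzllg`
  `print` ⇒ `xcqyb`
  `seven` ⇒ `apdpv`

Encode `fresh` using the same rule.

Shifts by position in child: pos 0: c→k (+8), pos 1: h→s (+11), pos 2: i→q (+8), pos 3: l→w (+11) — repeating every 2. A repeating key of period 2 is used — shifts +8, +11 over and over.
Applying it to fresh: f+8=n, r+11=c, e+8=m, s+11=d, h+8=p.

ncmdp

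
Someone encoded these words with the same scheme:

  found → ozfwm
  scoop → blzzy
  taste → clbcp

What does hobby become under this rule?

The shift depends on letter class: consonant f→o is +9, but vowel o→z is +11. Vowels shift forward by 11 and consonants shift forward by 9.
On hobby: h(cons)+9=q, o(vowel)+11=z, b(cons)+9=k, b(cons)+9=k, y(cons)+9=h.

qzkkh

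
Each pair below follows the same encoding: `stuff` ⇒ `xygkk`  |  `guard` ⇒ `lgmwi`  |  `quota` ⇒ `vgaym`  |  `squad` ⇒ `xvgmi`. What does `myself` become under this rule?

The shift depends on letter class: consonant s→x is +5, but vowel u→g is +12. The rule splits by letter class: vowels +12, consonants +5.
For myself: m(cons)+5=r, y(cons)+5=d, s(cons)+5=x, e(vowel)+12=q, l(cons)+5=q, f(cons)+5=k.

rdxqqk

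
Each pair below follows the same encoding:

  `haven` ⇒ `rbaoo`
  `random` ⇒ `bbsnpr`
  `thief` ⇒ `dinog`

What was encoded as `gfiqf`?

The shifts repeat in a cycle of length 3: positions 0,1,… shift by +10, +1, +5, then the pattern repeats.
Reversing it on gfiqf: g−10=w, f−1=e, i−5=d, q−10=g, f−1=e.

wedge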